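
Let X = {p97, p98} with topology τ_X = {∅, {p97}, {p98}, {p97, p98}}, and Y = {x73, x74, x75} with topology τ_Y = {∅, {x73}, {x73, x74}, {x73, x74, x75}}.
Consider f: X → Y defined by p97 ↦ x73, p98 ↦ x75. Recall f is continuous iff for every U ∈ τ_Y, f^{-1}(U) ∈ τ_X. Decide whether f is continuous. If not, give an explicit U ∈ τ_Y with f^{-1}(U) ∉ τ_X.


f IS continuous.

Compute f^{-1}(U) for each U ∈ τ_Y:
  U = ∅: f^{-1}(U) = ∅ ∈ τ_X ✓.
  U = {x73}: f^{-1}(U) = {p97} ∈ τ_X ✓.
  U = {x73, x74}: f^{-1}(U) = {p97} ∈ τ_X ✓.
  U = {x73, x74, x75}: f^{-1}(U) = {p97, p98} ∈ τ_X ✓.
Every preimage lies in τ_X, so f IS continuous.


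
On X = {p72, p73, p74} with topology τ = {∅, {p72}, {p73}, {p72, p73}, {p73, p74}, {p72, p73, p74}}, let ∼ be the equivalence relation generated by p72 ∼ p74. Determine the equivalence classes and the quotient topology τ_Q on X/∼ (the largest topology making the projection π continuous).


X/∼ = {[p72=p74], [p73]}; |τ_Q| = 3.

Equivalence classes: [p72=p74], [p73].
Quotient map π: X → X/∼ sends p72 ↦ [p72=p74], p73 ↦ [p73], p74 ↦ [p72=p74].
For each subset V ⊆ X/∼, compute π^{-1}(V) ⊆ X and check whether π^{-1}(V) ∈ τ. V is open in τ_Q iff π^{-1}(V) ∈ τ.
  V = {}: π^{-1}(V) = ∅ ∈ τ ✓.
  V = {[p72=p74]}: π^{-1}(V) = {p72, p74} ∉ τ ✗.
  V = {[p73]}: π^{-1}(V) = {p73} ∈ τ ✓.
  V = {[p72=p74], [p73]}: π^{-1}(V) = {p72, p73, p74} ∈ τ ✓.
Open sets in the quotient: τ_Q = {{}, {[p73]}, {[p72=p74], [p73]}} (3 elements).


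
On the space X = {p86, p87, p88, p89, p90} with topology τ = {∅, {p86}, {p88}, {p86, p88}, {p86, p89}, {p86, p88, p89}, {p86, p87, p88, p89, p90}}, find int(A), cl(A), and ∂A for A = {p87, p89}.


int(A) = ∅, cl(A) = {p87, p89, p90}, ∂A = {p87, p89, p90}.

Closed sets in (X, τ) are complements of opens:
  closed(X, τ) = {∅, {p87, p90}, {p87, p88, p90}, {p87, p89, p90}, {p86, p87, p89, p90}, {p87, p88, p89, p90}, {p86, p87, p88, p89, p90}}.
int(A) = ⋃ {U ∈ τ : U ⊆ A}. Opens contained in A: ∅.
Taking the union of these: int(A) = ∅.
cl(A) = ⋂ {C closed : A ⊆ C}. Closed sets containing A: {p87, p89, p90}, {p86, p87, p89, p90}, {p87, p88, p89, p90}, {p86, p87, p88, p89, p90}.
Intersecting these: cl(A) = {p87, p89, p90}.
∂A = cl(A) ∖ int(A) = {p87, p89, p90} ∖ ∅ = {p87, p89, p90}.


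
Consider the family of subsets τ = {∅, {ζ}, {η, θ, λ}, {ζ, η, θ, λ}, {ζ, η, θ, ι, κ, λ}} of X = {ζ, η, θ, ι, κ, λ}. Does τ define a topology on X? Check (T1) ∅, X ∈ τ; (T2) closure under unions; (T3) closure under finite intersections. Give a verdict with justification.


τ IS a topology on X.

Axiom (T1): ∅ ∈ τ? Yes; X ∈ τ? Yes.
Axiom (T2/T3): check pairwise unions and intersections of members of τ.
All pairwise intersections and unions checked — each lies in τ. Therefore τ satisfies (T1), (T2), (T3): it IS a topology on X.


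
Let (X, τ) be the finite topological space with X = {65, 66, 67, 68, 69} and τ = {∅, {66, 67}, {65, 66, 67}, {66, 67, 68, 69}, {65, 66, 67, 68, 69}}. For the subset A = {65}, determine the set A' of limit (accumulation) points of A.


A' = ∅

For each x ∈ X, list the open sets U ∈ τ with x ∈ U, then check whether U ∩ (A ∖ {x}) ≠ ∅ for every such U.
  x = 65: open {65, 66, 67} ∋ x has {65, 66, 67} ∩ (A ∖ {65}) = ∅, so x is NOT a limit point.
  x = 66: open {66, 67} ∋ x has {66, 67} ∩ (A ∖ {66}) = ∅, so x is NOT a limit point.
  x = 67: open {66, 67} ∋ x has {66, 67} ∩ (A ∖ {67}) = ∅, so x is NOT a limit point.
  x = 68: open {66, 67, 68, 69} ∋ x has {66, 67, 68, 69} ∩ (A ∖ {68}) = ∅, so x is NOT a limit point.
  x = 69: open {66, 67, 68, 69} ∋ x has {66, 67, 68, 69} ∩ (A ∖ {69}) = ∅, so x is NOT a limit point.
Collecting: A' = ∅.


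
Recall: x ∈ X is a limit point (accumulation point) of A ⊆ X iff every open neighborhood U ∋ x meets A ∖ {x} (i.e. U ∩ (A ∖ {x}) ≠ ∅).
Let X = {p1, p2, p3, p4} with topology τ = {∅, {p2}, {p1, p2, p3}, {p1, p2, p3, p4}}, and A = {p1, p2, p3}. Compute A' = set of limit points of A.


A' = {p1, p3, p4}

For each x ∈ X, list the open sets U ∈ τ with x ∈ U, then check whether U ∩ (A ∖ {x}) ≠ ∅ for every such U.
  x = p1: opens ∋ x are {p1, p2, p3}, {p1, p2, p3, p4}; each meets A ∖ {p1}, so x IS a limit point.
  x = p2: open {p2} ∋ x has {p2} ∩ (A ∖ {p2}) = ∅, so x is NOT a limit point.
  x = p3: opens ∋ x are {p1, p2, p3}, {p1, p2, p3, p4}; each meets A ∖ {p3}, so x IS a limit point.
  x = p4: opens ∋ x are {p1, p2, p3, p4}; each meets A ∖ {p4}, so x IS a limit point.
Collecting: A' = {p1, p3, p4}.


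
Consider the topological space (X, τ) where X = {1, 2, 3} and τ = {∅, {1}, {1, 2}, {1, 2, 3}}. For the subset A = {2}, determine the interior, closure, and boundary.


int(A) = ∅, cl(A) = {2, 3}, ∂A = {2, 3}.

Closed sets in (X, τ) are complements of opens:
  closed(X, τ) = {∅, {3}, {2, 3}, {1, 2, 3}}.
int(A) = ⋃ {U ∈ τ : U ⊆ A}. Opens contained in A: ∅.
Taking the union of these: int(A) = ∅.
cl(A) = ⋂ {C closed : A ⊆ C}. Closed sets containing A: {2, 3}, {1, 2, 3}.
Intersecting these: cl(A) = {2, 3}.
∂A = cl(A) ∖ int(A) = {2, 3} ∖ ∅ = {2, 3}.


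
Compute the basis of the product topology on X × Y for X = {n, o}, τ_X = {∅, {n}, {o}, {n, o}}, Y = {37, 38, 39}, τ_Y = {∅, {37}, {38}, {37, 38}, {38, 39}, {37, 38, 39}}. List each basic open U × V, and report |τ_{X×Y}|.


Basis B = {∅ × ∅, {n} × {37}, {n} × {38}, {o} × {37}, {o} × {38}, {n} × {37, 38}, {n, o} × {37}, {n} × {38, 39}, {n, o} × {38}, {o} × {37, 38}, {o} × {38, 39}, {n} × {37, 38, 39}, {o} × {37, 38, 39}, {n, o} × {37, 38}, {n, o} × {38, 39}, {n, o} × {37, 38, 39}}; |τ_{X×Y}| = 36.

Enumerate products U × V with U ∈ τ_X, V ∈ τ_Y (deduplicated):
  ∅ × ∅ = {} (∅)
  {n} × {37} = {(n,37)}
  {n} × {38} = {(n,38)}
  {o} × {37} = {(o,37)}
  {o} × {38} = {(o,38)}
  {n} × {37, 38} = {(n,37), (n,38)}
  {n, o} × {37} = {(n,37), (o,37)}
  {n} × {38, 39} = {(n,38), (n,39)}
  {n, o} × {38} = {(n,38), (o,38)}
  {o} × {37, 38} = {(o,37), (o,38)}
  {o} × {38, 39} = {(o,38), (o,39)}
  {n} × {37, 38, 39} = {(n,37), (n,38), (n,39)}
  {o} × {37, 38, 39} = {(o,37), (o,38), (o,39)}
  {n, o} × {37, 38} = {(n,37), (n,38), (o,37), (o,38)}
  {n, o} × {38, 39} = {(n,38), (n,39), (o,38), (o,39)}
  {n, o} × {37, 38, 39} = {(n,37), (n,38), (n,39), (o,37), (o,38), (o,39)}
These 16 distinct sets form the basis B.
Close under arbitrary unions to get τ_{X×Y}; counting gives |τ_{X×Y}| = 36.


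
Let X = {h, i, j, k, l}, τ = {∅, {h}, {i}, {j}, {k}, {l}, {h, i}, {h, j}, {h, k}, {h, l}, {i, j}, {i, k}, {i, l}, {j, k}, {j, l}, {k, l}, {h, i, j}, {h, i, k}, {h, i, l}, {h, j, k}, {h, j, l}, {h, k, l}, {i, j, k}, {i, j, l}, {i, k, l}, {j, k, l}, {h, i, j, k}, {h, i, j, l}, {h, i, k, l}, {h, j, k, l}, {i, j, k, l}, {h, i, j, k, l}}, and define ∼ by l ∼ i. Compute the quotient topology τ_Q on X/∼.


X/∼ = {[h], [i=l], [j], [k]}; |τ_Q| = 16.

Equivalence classes: [h], [i=l], [j], [k].
Quotient map π: X → X/∼ sends h ↦ [h], i ↦ [i=l], j ↦ [j], k ↦ [k], l ↦ [i=l].
For each subset V ⊆ X/∼, compute π^{-1}(V) ⊆ X and check whether π^{-1}(V) ∈ τ. V is open in τ_Q iff π^{-1}(V) ∈ τ.
  V = {}: π^{-1}(V) = ∅ ∈ τ ✓.
  V = {[h]}: π^{-1}(V) = {h} ∈ τ ✓.
  V = {[i=l]}: π^{-1}(V) = {i, l} ∈ τ ✓.
  V = {[h], [i=l]}: π^{-1}(V) = {h, i, l} ∈ τ ✓.
  V = {[j]}: π^{-1}(V) = {j} ∈ τ ✓.
  V = {[h], [j]}: π^{-1}(V) = {h, j} ∈ τ ✓.
  V = {[i=l], [j]}: π^{-1}(V) = {i, j, l} ∈ τ ✓.
  V = {[h], [i=l], [j]}: π^{-1}(V) = {h, i, j, l} ∈ τ ✓.
  V = {[k]}: π^{-1}(V) = {k} ∈ τ ✓.
  V = {[h], [k]}: π^{-1}(V) = {h, k} ∈ τ ✓.
  V = {[i=l], [k]}: π^{-1}(V) = {i, k, l} ∈ τ ✓.
  V = {[h], [i=l], [k]}: π^{-1}(V) = {h, i, k, l} ∈ τ ✓.
  V = {[j], [k]}: π^{-1}(V) = {j, k} ∈ τ ✓.
  V = {[h], [j], [k]}: π^{-1}(V) = {h, j, k} ∈ τ ✓.
  V = {[i=l], [j], [k]}: π^{-1}(V) = {i, j, k, l} ∈ τ ✓.
  V = {[h], [i=l], [j], [k]}: π^{-1}(V) = {h, i, j, k, l} ∈ τ ✓.
Open sets in the quotient: τ_Q = {{}, {[h]}, {[i=l]}, {[h], [i=l]}, {[j]}, {[h], [j]}, {[i=l], [j]}, {[h], [i=l], [j]}, {[k]}, {[h], [k]}, {[i=l], [k]}, {[h], [i=l], [k]}, {[j], [k]}, {[h], [j], [k]}, {[i=l], [j], [k]}, {[h], [i=l], [j], [k]}} (16 elements).


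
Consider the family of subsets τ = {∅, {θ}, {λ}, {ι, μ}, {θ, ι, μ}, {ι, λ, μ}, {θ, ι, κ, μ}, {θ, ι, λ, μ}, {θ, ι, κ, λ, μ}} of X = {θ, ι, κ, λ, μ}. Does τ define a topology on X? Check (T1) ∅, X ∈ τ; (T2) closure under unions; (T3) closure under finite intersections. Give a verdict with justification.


τ is NOT a topology on X.

Axiom (T1): ∅ ∈ τ? Yes; X ∈ τ? Yes.
Axiom (T2/T3): check pairwise unions and intersections of members of τ.
Counterexample for (T2): {θ} ∪ {λ} = {θ, λ} ∉ τ. Therefore τ is NOT a topology.


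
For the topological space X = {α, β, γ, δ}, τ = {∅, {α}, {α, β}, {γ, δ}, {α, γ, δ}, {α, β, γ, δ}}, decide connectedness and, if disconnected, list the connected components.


(X, τ) is disconnected; components = [{α, β}, {γ, δ}].

Find clopen sets (U ∈ τ with X ∖ U ∈ τ):
  U = ∅, X ∖ U = {α, β, γ, δ} — both open, so U is clopen.
  U = {α, β}, X ∖ U = {γ, δ} — both open, so U is clopen.
  U = {γ, δ}, X ∖ U = {α, β} — both open, so U is clopen.
  U = {α, β, γ, δ}, X ∖ U = ∅ — both open, so U is clopen.
Nontrivial clopen(s) exist: e.g. {α, β}. So (X, τ) is disconnected.
Compute connected components by grouping points that agree on all clopens:
  component: {α, β}
  component: {γ, δ}


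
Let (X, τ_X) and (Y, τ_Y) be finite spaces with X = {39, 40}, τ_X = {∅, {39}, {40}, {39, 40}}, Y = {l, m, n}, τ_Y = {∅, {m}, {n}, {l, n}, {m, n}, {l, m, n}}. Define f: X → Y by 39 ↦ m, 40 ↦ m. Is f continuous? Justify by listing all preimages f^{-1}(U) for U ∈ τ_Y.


f IS continuous.

Compute f^{-1}(U) for each U ∈ τ_Y:
  U = ∅: f^{-1}(U) = ∅ ∈ τ_X ✓.
  U = {m}: f^{-1}(U) = {39, 40} ∈ τ_X ✓.
  U = {n}: f^{-1}(U) = ∅ ∈ τ_X ✓.
  U = {l, n}: f^{-1}(U) = ∅ ∈ τ_X ✓.
  U = {m, n}: f^{-1}(U) = {39, 40} ∈ τ_X ✓.
  U = {l, m, n}: f^{-1}(U) = {39, 40} ∈ τ_X ✓.
Every preimage lies in τ_X, so f IS continuous.


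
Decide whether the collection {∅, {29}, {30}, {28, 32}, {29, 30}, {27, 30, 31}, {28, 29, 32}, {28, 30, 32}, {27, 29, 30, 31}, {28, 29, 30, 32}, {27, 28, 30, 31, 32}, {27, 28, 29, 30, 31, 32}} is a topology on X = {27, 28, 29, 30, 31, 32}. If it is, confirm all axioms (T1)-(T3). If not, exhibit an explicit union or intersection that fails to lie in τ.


τ IS a topology on X.

Axiom (T1): ∅ ∈ τ? Yes; X ∈ τ? Yes.
Axiom (T2/T3): check pairwise unions and intersections of members of τ.
All pairwise intersections and unions checked — each lies in τ. Therefore τ satisfies (T1), (T2), (T3): it IS a topology on X.


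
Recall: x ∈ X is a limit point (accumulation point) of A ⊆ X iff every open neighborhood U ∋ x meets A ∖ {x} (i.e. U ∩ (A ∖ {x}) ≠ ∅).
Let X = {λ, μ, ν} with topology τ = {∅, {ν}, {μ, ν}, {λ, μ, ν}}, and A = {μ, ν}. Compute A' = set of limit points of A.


A' = {λ, μ}

For each x ∈ X, list the open sets U ∈ τ with x ∈ U, then check whether U ∩ (A ∖ {x}) ≠ ∅ for every such U.
  x = λ: opens ∋ x are {λ, μ, ν}; each meets A ∖ {λ}, so x IS a limit point.
  x = μ: opens ∋ x are {μ, ν}, {λ, μ, ν}; each meets A ∖ {μ}, so x IS a limit point.
  x = ν: open {ν} ∋ x has {ν} ∩ (A ∖ {ν}) = ∅, so x is NOT a limit point.
Collecting: A' = {λ, μ}.


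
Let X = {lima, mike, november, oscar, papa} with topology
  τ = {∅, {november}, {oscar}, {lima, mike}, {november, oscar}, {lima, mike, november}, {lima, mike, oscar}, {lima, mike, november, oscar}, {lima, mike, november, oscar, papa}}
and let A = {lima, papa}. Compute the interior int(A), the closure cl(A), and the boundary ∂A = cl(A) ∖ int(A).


int(A) = ∅, cl(A) = {lima, mike, papa}, ∂A = {lima, mike, papa}.

Closed sets in (X, τ) are complements of opens:
  closed(X, τ) = {∅, {papa}, {november, papa}, {oscar, papa}, {lima, mike, papa}, {november, oscar, papa}, {lima, mike, november, papa}, {lima, mike, oscar, papa}, {lima, mike, november, oscar, papa}}.
int(A) = ⋃ {U ∈ τ : U ⊆ A}. Opens contained in A: ∅.
Taking the union of these: int(A) = ∅.
cl(A) = ⋂ {C closed : A ⊆ C}. Closed sets containing A: {lima, mike, papa}, {lima, mike, november, papa}, {lima, mike, oscar, papa}, {lima, mike, november, oscar, papa}.
Intersecting these: cl(A) = {lima, mike, papa}.
∂A = cl(A) ∖ int(A) = {lima, mike, papa} ∖ ∅ = {lima, mike, papa}.


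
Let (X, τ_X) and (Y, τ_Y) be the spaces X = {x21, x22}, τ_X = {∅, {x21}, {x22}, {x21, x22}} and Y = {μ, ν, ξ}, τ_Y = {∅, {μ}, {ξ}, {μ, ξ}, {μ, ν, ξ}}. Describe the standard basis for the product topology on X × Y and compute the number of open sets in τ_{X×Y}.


Basis B = {∅ × ∅, {x21} × {μ}, {x21} × {ξ}, {x22} × {μ}, {x22} × {ξ}, {x21} × {μ, ξ}, {x21, x22} × {μ}, {x21, x22} × {ξ}, {x22} × {μ, ξ}, {x21} × {μ, ν, ξ}, {x22} × {μ, ν, ξ}, {x21, x22} × {μ, ξ}, {x21, x22} × {μ, ν, ξ}}; |τ_{X×Y}| = 25.

Enumerate products U × V with U ∈ τ_X, V ∈ τ_Y (deduplicated):
  ∅ × ∅ = {} (∅)
  {x21} × {μ} = {(x21,μ)}
  {x21} × {ξ} = {(x21,ξ)}
  {x22} × {μ} = {(x22,μ)}
  {x22} × {ξ} = {(x22,ξ)}
  {x21} × {μ, ξ} = {(x21,μ), (x21,ξ)}
  {x21, x22} × {μ} = {(x21,μ), (x22,μ)}
  {x21, x22} × {ξ} = {(x21,ξ), (x22,ξ)}
  {x22} × {μ, ξ} = {(x22,μ), (x22,ξ)}
  {x21} × {μ, ν, ξ} = {(x21,μ), (x21,ν), (x21,ξ)}
  {x22} × {μ, ν, ξ} = {(x22,μ), (x22,ν), (x22,ξ)}
  {x21, x22} × {μ, ξ} = {(x21,μ), (x21,ξ), (x22,μ), (x22,ξ)}
  {x21, x22} × {μ, ν, ξ} = {(x21,μ), (x21,ν), (x21,ξ), (x22,μ), (x22,ν), (x22,ξ)}
These 13 distinct sets form the basis B.
Close under arbitrary unions to get τ_{X×Y}; counting gives |τ_{X×Y}| = 25.


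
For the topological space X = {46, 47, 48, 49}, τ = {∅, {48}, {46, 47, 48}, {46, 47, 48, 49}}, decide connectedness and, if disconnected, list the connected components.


(X, τ) is connected.

Find clopen sets (U ∈ τ with X ∖ U ∈ τ):
  U = ∅, X ∖ U = {46, 47, 48, 49} — both open, so U is clopen.
  U = {46, 47, 48, 49}, X ∖ U = ∅ — both open, so U is clopen.
Only trivial clopens (∅ and X) exist, so (X, τ) is connected.
Compute connected components by grouping points that agree on all clopens:
  component: {46, 47, 48, 49}


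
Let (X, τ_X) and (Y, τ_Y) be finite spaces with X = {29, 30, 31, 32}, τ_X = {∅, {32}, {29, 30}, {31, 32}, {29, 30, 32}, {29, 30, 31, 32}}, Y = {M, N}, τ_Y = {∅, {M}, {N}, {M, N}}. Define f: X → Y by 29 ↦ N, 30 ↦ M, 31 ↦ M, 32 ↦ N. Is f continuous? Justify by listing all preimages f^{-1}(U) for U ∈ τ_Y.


f is NOT continuous.

Compute f^{-1}(U) for each U ∈ τ_Y:
  U = ∅: f^{-1}(U) = ∅ ∈ τ_X ✓.
  U = {M}: f^{-1}(U) = {30, 31} ∉ τ_X ✗.
  U = {N}: f^{-1}(U) = {29, 32} ∉ τ_X ✗.
  U = {M, N}: f^{-1}(U) = {29, 30, 31, 32} ∈ τ_X ✓.
Found U = {M} with f^{-1}(U) = {30, 31} not in τ_X. Therefore f is NOT continuous.


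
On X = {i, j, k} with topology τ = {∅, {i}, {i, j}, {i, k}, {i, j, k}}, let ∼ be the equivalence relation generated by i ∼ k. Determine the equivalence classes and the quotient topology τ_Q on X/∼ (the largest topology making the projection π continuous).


X/∼ = {[i=k], [j]}; |τ_Q| = 3.

Equivalence classes: [i=k], [j].
Quotient map π: X → X/∼ sends i ↦ [i=k], j ↦ [j], k ↦ [i=k].
For each subset V ⊆ X/∼, compute π^{-1}(V) ⊆ X and check whether π^{-1}(V) ∈ τ. V is open in τ_Q iff π^{-1}(V) ∈ τ.
  V = {}: π^{-1}(V) = ∅ ∈ τ ✓.
  V = {[i=k]}: π^{-1}(V) = {i, k} ∈ τ ✓.
  V = {[j]}: π^{-1}(V) = {j} ∉ τ ✗.
  V = {[i=k], [j]}: π^{-1}(V) = {i, j, k} ∈ τ ✓.
Open sets in the quotient: τ_Q = {{}, {[i=k]}, {[i=k], [j]}} (3 elements).


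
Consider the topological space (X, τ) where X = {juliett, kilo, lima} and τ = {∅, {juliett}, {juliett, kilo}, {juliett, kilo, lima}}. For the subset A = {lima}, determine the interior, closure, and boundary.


int(A) = ∅, cl(A) = {lima}, ∂A = {lima}.

Closed sets in (X, τ) are complements of opens:
  closed(X, τ) = {∅, {lima}, {kilo, lima}, {juliett, kilo, lima}}.
int(A) = ⋃ {U ∈ τ : U ⊆ A}. Opens contained in A: ∅.
Taking the union of these: int(A) = ∅.
cl(A) = ⋂ {C closed : A ⊆ C}. Closed sets containing A: {lima}, {kilo, lima}, {juliett, kilo, lima}.
Intersecting these: cl(A) = {lima}.
∂A = cl(A) ∖ int(A) = {lima} ∖ ∅ = {lima}.


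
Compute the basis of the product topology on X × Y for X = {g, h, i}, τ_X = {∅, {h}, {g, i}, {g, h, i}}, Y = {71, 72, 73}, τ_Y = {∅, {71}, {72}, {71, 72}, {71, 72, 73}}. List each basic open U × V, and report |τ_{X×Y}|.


Basis B = {∅ × ∅, {h} × {71}, {h} × {72}, {g, i} × {71}, {g, i} × {72}, {h} × {71, 72}, {g, h, i} × {71}, {g, h, i} × {72}, {h} × {71, 72, 73}, {g, i} × {71, 72}, {g, i} × {71, 72, 73}, {g, h, i} × {71, 72}, {g, h, i} × {71, 72, 73}}; |τ_{X×Y}| = 25.

Enumerate products U × V with U ∈ τ_X, V ∈ τ_Y (deduplicated):
  ∅ × ∅ = {} (∅)
  {h} × {71} = {(h,71)}
  {h} × {72} = {(h,72)}
  {g, i} × {71} = {(g,71), (i,71)}
  {g, i} × {72} = {(g,72), (i,72)}
  {h} × {71, 72} = {(h,71), (h,72)}
  {g, h, i} × {71} = {(g,71), (h,71), (i,71)}
  {g, h, i} × {72} = {(g,72), (h,72), (i,72)}
  {h} × {71, 72, 73} = {(h,71), (h,72), (h,73)}
  {g, i} × {71, 72} = {(g,71), (g,72), (i,71), (i,72)}
  {g, i} × {71, 72, 73} = {(g,71), (g,72), (g,73), (i,71), (i,72), (i,73)}
  {g, h, i} × {71, 72} = {(g,71), (g,72), (h,71), (h,72), (i,71), (i,72)}
  {g, h, i} × {71, 72, 73} = {(g,71), (g,72), (g,73), (h,71), (h,72), (h,73), (i,71), (i,72), (i,73)}
These 13 distinct sets form the basis B.
Close under arbitrary unions to get τ_{X×Y}; counting gives |τ_{X×Y}| = 25.


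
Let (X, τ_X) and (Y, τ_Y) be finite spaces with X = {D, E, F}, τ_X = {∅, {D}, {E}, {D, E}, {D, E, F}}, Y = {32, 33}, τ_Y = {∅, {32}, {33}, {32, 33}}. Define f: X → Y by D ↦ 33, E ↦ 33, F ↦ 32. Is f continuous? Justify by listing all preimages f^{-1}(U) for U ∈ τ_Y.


f is NOT continuous.

Compute f^{-1}(U) for each U ∈ τ_Y:
  U = ∅: f^{-1}(U) = ∅ ∈ τ_X ✓.
  U = {32}: f^{-1}(U) = {F} ∉ τ_X ✗.
  U = {33}: f^{-1}(U) = {D, E} ∈ τ_X ✓.
  U = {32, 33}: f^{-1}(U) = {D, E, F} ∈ τ_X ✓.
Found U = {32} with f^{-1}(U) = {F} not in τ_X. Therefore f is NOT continuous.


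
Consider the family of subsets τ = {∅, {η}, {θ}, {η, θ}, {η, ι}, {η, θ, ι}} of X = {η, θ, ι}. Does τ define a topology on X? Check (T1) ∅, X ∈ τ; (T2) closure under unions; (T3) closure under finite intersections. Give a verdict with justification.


τ IS a topology on X.

Axiom (T1): ∅ ∈ τ? Yes; X ∈ τ? Yes.
Axiom (T2/T3): check pairwise unions and intersections of members of τ.
All pairwise intersections and unions checked — each lies in τ. Therefore τ satisfies (T1), (T2), (T3): it IS a topology on X.


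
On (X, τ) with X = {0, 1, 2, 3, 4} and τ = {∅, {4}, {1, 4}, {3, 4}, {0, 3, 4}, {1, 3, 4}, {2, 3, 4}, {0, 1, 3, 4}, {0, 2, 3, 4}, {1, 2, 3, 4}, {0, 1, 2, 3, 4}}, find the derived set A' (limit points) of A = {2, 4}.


A' = {0, 1, 2, 3}

For each x ∈ X, list the open sets U ∈ τ with x ∈ U, then check whether U ∩ (A ∖ {x}) ≠ ∅ for every such U.
  x = 0: opens ∋ x are {0, 3, 4}, {0, 1, 3, 4}, {0, 2, 3, 4}, {0, 1, 2, 3, 4}; each meets A ∖ {0}, so x IS a limit point.
  x = 1: opens ∋ x are {1, 4}, {1, 3, 4}, {0, 1, 3, 4}, {1, 2, 3, 4}, {0, 1, 2, 3, 4}; each meets A ∖ {1}, so x IS a limit point.
  x = 2: opens ∋ x are {2, 3, 4}, {0, 2, 3, 4}, {1, 2, 3, 4}, {0, 1, 2, 3, 4}; each meets A ∖ {2}, so x IS a limit point.
  x = 3: opens ∋ x are {3, 4}, {0, 3, 4}, {1, 3, 4}, {2, 3, 4}, {0, 1, 3, 4}, {0, 2, 3, 4}, {1, 2, 3, 4}, {0, 1, 2, 3, 4}; each meets A ∖ {3}, so x IS a limit point.
  x = 4: open {4} ∋ x has {4} ∩ (A ∖ {4}) = ∅, so x is NOT a limit point.
Collecting: A' = {0, 1, 2, 3}.


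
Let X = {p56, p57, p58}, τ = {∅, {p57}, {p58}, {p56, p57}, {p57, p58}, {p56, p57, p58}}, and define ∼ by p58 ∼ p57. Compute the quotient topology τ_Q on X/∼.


X/∼ = {[p56], [p57=p58]}; |τ_Q| = 3.

Equivalence classes: [p56], [p57=p58].
Quotient map π: X → X/∼ sends p56 ↦ [p56], p57 ↦ [p57=p58], p58 ↦ [p57=p58].
For each subset V ⊆ X/∼, compute π^{-1}(V) ⊆ X and check whether π^{-1}(V) ∈ τ. V is open in τ_Q iff π^{-1}(V) ∈ τ.
  V = {}: π^{-1}(V) = ∅ ∈ τ ✓.
  V = {[p56]}: π^{-1}(V) = {p56} ∉ τ ✗.
  V = {[p57=p58]}: π^{-1}(V) = {p57, p58} ∈ τ ✓.
  V = {[p56], [p57=p58]}: π^{-1}(V) = {p56, p57, p58} ∈ τ ✓.
Open sets in the quotient: τ_Q = {{}, {[p57=p58]}, {[p56], [p57=p58]}} (3 elements).


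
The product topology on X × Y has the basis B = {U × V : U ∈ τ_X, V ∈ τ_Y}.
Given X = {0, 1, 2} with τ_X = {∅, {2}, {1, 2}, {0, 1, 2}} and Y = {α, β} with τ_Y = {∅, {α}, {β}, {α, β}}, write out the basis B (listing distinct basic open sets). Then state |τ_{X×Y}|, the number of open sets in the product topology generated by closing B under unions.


Basis B = {∅ × ∅, {2} × {α}, {2} × {β}, {1, 2} × {α}, {1, 2} × {β}, {2} × {α, β}, {0, 1, 2} × {α}, {0, 1, 2} × {β}, {1, 2} × {α, β}, {0, 1, 2} × {α, β}}; |τ_{X×Y}| = 16.

Enumerate products U × V with U ∈ τ_X, V ∈ τ_Y (deduplicated):
  ∅ × ∅ = {} (∅)
  {2} × {α} = {(2,α)}
  {2} × {β} = {(2,β)}
  {1, 2} × {α} = {(1,α), (2,α)}
  {1, 2} × {β} = {(1,β), (2,β)}
  {2} × {α, β} = {(2,α), (2,β)}
  {0, 1, 2} × {α} = {(0,α), (1,α), (2,α)}
  {0, 1, 2} × {β} = {(0,β), (1,β), (2,β)}
  {1, 2} × {α, β} = {(1,α), (1,β), (2,α), (2,β)}
  {0, 1, 2} × {α, β} = {(0,α), (0,β), (1,α), (1,β), (2,α), (2,β)}
These 10 distinct sets form the basis B.
Close under arbitrary unions to get τ_{X×Y}; counting gives |τ_{X×Y}| = 16.


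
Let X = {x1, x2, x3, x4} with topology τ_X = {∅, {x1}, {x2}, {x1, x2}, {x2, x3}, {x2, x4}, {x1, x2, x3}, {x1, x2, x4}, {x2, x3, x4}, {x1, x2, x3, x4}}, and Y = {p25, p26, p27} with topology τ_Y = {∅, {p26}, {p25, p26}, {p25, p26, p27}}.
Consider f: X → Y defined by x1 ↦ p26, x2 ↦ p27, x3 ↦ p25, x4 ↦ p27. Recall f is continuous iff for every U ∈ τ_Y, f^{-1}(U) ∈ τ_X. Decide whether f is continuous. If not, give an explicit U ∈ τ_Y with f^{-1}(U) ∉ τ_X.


f is NOT continuous.

Compute f^{-1}(U) for each U ∈ τ_Y:
  U = ∅: f^{-1}(U) = ∅ ∈ τ_X ✓.
  U = {p26}: f^{-1}(U) = {x1} ∈ τ_X ✓.
  U = {p25, p26}: f^{-1}(U) = {x1, x3} ∉ τ_X ✗.
  U = {p25, p26, p27}: f^{-1}(U) = {x1, x2, x3, x4} ∈ τ_X ✓.
Found U = {p25, p26} with f^{-1}(U) = {x1, x3} not in τ_X. Therefore f is NOT continuous.


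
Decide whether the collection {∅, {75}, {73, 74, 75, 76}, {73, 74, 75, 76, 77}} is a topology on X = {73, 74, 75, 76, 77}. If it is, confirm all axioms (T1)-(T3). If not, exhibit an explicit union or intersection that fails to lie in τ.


τ IS a topology on X.

Axiom (T1): ∅ ∈ τ? Yes; X ∈ τ? Yes.
Axiom (T2/T3): check pairwise unions and intersections of members of τ.
All pairwise intersections and unions checked — each lies in τ. Therefore τ satisfies (T1), (T2), (T3): it IS a topology on X.


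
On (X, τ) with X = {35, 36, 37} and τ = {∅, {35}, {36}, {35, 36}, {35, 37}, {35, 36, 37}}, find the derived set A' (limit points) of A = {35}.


A' = {37}

For each x ∈ X, list the open sets U ∈ τ with x ∈ U, then check whether U ∩ (A ∖ {x}) ≠ ∅ for every such U.
  x = 35: open {35} ∋ x has {35} ∩ (A ∖ {35}) = ∅, so x is NOT a limit point.
  x = 36: open {36} ∋ x has {36} ∩ (A ∖ {36}) = ∅, so x is NOT a limit point.
  x = 37: opens ∋ x are {35, 37}, {35, 36, 37}; each meets A ∖ {37}, so x IS a limit point.
Collecting: A' = {37}.


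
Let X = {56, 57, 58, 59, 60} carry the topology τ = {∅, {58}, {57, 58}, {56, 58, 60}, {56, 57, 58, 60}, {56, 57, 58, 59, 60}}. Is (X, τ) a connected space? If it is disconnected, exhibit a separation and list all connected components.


(X, τ) is connected.

Find clopen sets (U ∈ τ with X ∖ U ∈ τ):
  U = ∅, X ∖ U = {56, 57, 58, 59, 60} — both open, so U is clopen.
  U = {56, 57, 58, 59, 60}, X ∖ U = ∅ — both open, so U is clopen.
Only trivial clopens (∅ and X) exist, so (X, τ) is connected.
Compute connected components by grouping points that agree on all clopens:
  component: {56, 57, 58, 59, 60}


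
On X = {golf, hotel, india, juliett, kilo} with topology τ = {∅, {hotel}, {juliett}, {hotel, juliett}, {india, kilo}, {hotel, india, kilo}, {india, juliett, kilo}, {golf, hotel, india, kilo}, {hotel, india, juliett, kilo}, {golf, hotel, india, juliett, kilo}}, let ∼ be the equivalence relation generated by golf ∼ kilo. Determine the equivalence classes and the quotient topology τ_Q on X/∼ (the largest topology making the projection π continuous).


X/∼ = {[golf=kilo], [hotel], [india], [juliett]}; |τ_Q| = 6.

Equivalence classes: [golf=kilo], [hotel], [india], [juliett].
Quotient map π: X → X/∼ sends golf ↦ [golf=kilo], hotel ↦ [hotel], india ↦ [india], juliett ↦ [juliett], kilo ↦ [golf=kilo].
For each subset V ⊆ X/∼, compute π^{-1}(V) ⊆ X and check whether π^{-1}(V) ∈ τ. V is open in τ_Q iff π^{-1}(V) ∈ τ.
  V = {}: π^{-1}(V) = ∅ ∈ τ ✓.
  V = {[golf=kilo]}: π^{-1}(V) = {golf, kilo} ∉ τ ✗.
  V = {[hotel]}: π^{-1}(V) = {hotel} ∈ τ ✓.
  V = {[golf=kilo], [hotel]}: π^{-1}(V) = {golf, hotel, kilo} ∉ τ ✗.
  V = {[india]}: π^{-1}(V) = {india} ∉ τ ✗.
  V = {[golf=kilo], [india]}: π^{-1}(V) = {golf, india, kilo} ∉ τ ✗.
  V = {[hotel], [india]}: π^{-1}(V) = {hotel, india} ∉ τ ✗.
  V = {[golf=kilo], [hotel], [india]}: π^{-1}(V) = {golf, hotel, india, kilo} ∈ τ ✓.
  V = {[juliett]}: π^{-1}(V) = {juliett} ∈ τ ✓.
  V = {[golf=kilo], [juliett]}: π^{-1}(V) = {golf, juliett, kilo} ∉ τ ✗.
  V = {[hotel], [juliett]}: π^{-1}(V) = {hotel, juliett} ∈ τ ✓.
  V = {[golf=kilo], [hotel], [juliett]}: π^{-1}(V) = {golf, hotel, juliett, kilo} ∉ τ ✗.
  V = {[india], [juliett]}: π^{-1}(V) = {india, juliett} ∉ τ ✗.
  V = {[golf=kilo], [india], [juliett]}: π^{-1}(V) = {golf, india, juliett, kilo} ∉ τ ✗.
  V = {[hotel], [india], [juliett]}: π^{-1}(V) = {hotel, india, juliett} ∉ τ ✗.
  V = {[golf=kilo], [hotel], [india], [juliett]}: π^{-1}(V) = {golf, hotel, india, juliett, kilo} ∈ τ ✓.
Open sets in the quotient: τ_Q = {{}, {[hotel]}, {[golf=kilo], [hotel], [india]}, {[juliett]}, {[hotel], [juliett]}, {[golf=kilo], [hotel], [india], [juliett]}} (6 elements).


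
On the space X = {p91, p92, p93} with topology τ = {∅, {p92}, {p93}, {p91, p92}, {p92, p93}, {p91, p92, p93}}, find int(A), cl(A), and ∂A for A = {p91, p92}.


int(A) = {p91, p92}, cl(A) = {p91, p92}, ∂A = ∅.

Closed sets in (X, τ) are complements of opens:
  closed(X, τ) = {∅, {p91}, {p93}, {p91, p92}, {p91, p93}, {p91, p92, p93}}.
int(A) = ⋃ {U ∈ τ : U ⊆ A}. Opens contained in A: ∅, {p92}, {p91, p92}.
Taking the union of these: int(A) = {p91, p92}.
cl(A) = ⋂ {C closed : A ⊆ C}. Closed sets containing A: {p91, p92}, {p91, p92, p93}.
Intersecting these: cl(A) = {p91, p92}.
∂A = cl(A) ∖ int(A) = {p91, p92} ∖ {p91, p92} = ∅.


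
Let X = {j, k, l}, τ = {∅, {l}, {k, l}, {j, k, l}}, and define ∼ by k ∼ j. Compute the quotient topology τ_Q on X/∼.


X/∼ = {[j=k], [l]}; |τ_Q| = 3.

Equivalence classes: [j=k], [l].
Quotient map π: X → X/∼ sends j ↦ [j=k], k ↦ [j=k], l ↦ [l].
For each subset V ⊆ X/∼, compute π^{-1}(V) ⊆ X and check whether π^{-1}(V) ∈ τ. V is open in τ_Q iff π^{-1}(V) ∈ τ.
  V = {}: π^{-1}(V) = ∅ ∈ τ ✓.
  V = {[j=k]}: π^{-1}(V) = {j, k} ∉ τ ✗.
  V = {[l]}: π^{-1}(V) = {l} ∈ τ ✓.
  V = {[j=k], [l]}: π^{-1}(V) = {j, k, l} ∈ τ ✓.
Open sets in the quotient: τ_Q = {{}, {[l]}, {[j=k], [l]}} (3 elements).


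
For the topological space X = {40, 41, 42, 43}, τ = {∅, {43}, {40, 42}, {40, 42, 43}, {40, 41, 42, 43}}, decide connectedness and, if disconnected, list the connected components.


(X, τ) is connected.

Find clopen sets (U ∈ τ with X ∖ U ∈ τ):
  U = ∅, X ∖ U = {40, 41, 42, 43} — both open, so U is clopen.
  U = {40, 41, 42, 43}, X ∖ U = ∅ — both open, so U is clopen.
Only trivial clopens (∅ and X) exist, so (X, τ) is connected.
Compute connected components by grouping points that agree on all clopens:
  component: {40, 41, 42, 43}


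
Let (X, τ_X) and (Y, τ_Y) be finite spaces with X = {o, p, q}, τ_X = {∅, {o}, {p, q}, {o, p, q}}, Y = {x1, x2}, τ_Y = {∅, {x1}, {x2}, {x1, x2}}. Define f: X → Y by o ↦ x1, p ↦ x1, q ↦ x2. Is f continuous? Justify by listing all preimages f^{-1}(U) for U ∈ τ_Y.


f is NOT continuous.

Compute f^{-1}(U) for each U ∈ τ_Y:
  U = ∅: f^{-1}(U) = ∅ ∈ τ_X ✓.
  U = {x1}: f^{-1}(U) = {o, p} ∉ τ_X ✗.
  U = {x2}: f^{-1}(U) = {q} ∉ τ_X ✗.
  U = {x1, x2}: f^{-1}(U) = {o, p, q} ∈ τ_X ✓.
Found U = {x1} with f^{-1}(U) = {o, p} not in τ_X. Therefore f is NOT continuous.


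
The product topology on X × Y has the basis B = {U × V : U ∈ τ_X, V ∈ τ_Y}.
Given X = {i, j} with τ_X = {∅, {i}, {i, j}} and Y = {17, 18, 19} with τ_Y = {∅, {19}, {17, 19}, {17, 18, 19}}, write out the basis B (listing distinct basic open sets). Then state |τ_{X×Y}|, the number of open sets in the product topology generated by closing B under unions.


Basis B = {∅ × ∅, {i} × {19}, {i} × {17, 19}, {i, j} × {19}, {i} × {17, 18, 19}, {i, j} × {17, 19}, {i, j} × {17, 18, 19}}; |τ_{X×Y}| = 10.

Enumerate products U × V with U ∈ τ_X, V ∈ τ_Y (deduplicated):
  ∅ × ∅ = {} (∅)
  {i} × {19} = {(i,19)}
  {i} × {17, 19} = {(i,17), (i,19)}
  {i, j} × {19} = {(i,19), (j,19)}
  {i} × {17, 18, 19} = {(i,17), (i,18), (i,19)}
  {i, j} × {17, 19} = {(i,17), (i,19), (j,17), (j,19)}
  {i, j} × {17, 18, 19} = {(i,17), (i,18), (i,19), (j,17), (j,18), (j,19)}
These 7 distinct sets form the basis B.
Close under arbitrary unions to get τ_{X×Y}; counting gives |τ_{X×Y}| = 10.


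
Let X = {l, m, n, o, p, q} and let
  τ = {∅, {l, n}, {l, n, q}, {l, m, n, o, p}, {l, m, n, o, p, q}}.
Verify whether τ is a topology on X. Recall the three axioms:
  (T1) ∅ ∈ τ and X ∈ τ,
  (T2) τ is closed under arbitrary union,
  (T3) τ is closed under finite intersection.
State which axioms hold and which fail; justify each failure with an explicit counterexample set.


τ IS a topology on X.

Axiom (T1): ∅ ∈ τ? Yes; X ∈ τ? Yes.
Axiom (T2/T3): check pairwise unions and intersections of members of τ.
All pairwise intersections and unions checked — each lies in τ. Therefore τ satisfies (T1), (T2), (T3): it IS a topology on X.


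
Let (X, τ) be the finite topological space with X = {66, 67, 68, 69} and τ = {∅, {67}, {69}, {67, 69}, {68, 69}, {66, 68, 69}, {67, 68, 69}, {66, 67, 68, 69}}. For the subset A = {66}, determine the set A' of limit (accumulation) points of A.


A' = ∅

For each x ∈ X, list the open sets U ∈ τ with x ∈ U, then check whether U ∩ (A ∖ {x}) ≠ ∅ for every such U.
  x = 66: open {66, 68, 69} ∋ x has {66, 68, 69} ∩ (A ∖ {66}) = ∅, so x is NOT a limit point.
  x = 67: open {67} ∋ x has {67} ∩ (A ∖ {67}) = ∅, so x is NOT a limit point.
  x = 68: open {68, 69} ∋ x has {68, 69} ∩ (A ∖ {68}) = ∅, so x is NOT a limit point.
  x = 69: open {69} ∋ x has {69} ∩ (A ∖ {69}) = ∅, so x is NOT a limit point.
Collecting: A' = ∅.


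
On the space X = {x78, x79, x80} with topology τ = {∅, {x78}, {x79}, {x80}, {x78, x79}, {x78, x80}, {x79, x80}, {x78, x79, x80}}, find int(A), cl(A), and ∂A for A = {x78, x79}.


int(A) = {x78, x79}, cl(A) = {x78, x79}, ∂A = ∅.

Closed sets in (X, τ) are complements of opens:
  closed(X, τ) = {∅, {x78}, {x79}, {x80}, {x78, x79}, {x78, x80}, {x79, x80}, {x78, x79, x80}}.
int(A) = ⋃ {U ∈ τ : U ⊆ A}. Opens contained in A: ∅, {x78}, {x79}, {x78, x79}.
Taking the union of these: int(A) = {x78, x79}.
cl(A) = ⋂ {C closed : A ⊆ C}. Closed sets containing A: {x78, x79}, {x78, x79, x80}.
Intersecting these: cl(A) = {x78, x79}.
∂A = cl(A) ∖ int(A) = {x78, x79} ∖ {x78, x79} = ∅.


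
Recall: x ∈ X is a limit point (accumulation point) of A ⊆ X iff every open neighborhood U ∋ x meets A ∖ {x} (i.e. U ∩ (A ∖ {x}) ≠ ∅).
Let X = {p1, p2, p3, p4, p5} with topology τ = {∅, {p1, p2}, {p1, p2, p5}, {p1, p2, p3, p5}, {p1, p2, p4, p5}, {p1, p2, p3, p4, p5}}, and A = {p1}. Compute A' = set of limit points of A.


A' = {p2, p3, p4, p5}

For each x ∈ X, list the open sets U ∈ τ with x ∈ U, then check whether U ∩ (A ∖ {x}) ≠ ∅ for every such U.
  x = p1: open {p1, p2} ∋ x has {p1, p2} ∩ (A ∖ {p1}) = ∅, so x is NOT a limit point.
  x = p2: opens ∋ x are {p1, p2}, {p1, p2, p5}, {p1, p2, p3, p5}, {p1, p2, p4, p5}, {p1, p2, p3, p4, p5}; each meets A ∖ {p2}, so x IS a limit point.
  x = p3: opens ∋ x are {p1, p2, p3, p5}, {p1, p2, p3, p4, p5}; each meets A ∖ {p3}, so x IS a limit point.
  x = p4: opens ∋ x are {p1, p2, p4, p5}, {p1, p2, p3, p4, p5}; each meets A ∖ {p4}, so x IS a limit point.
  x = p5: opens ∋ x are {p1, p2, p5}, {p1, p2, p3, p5}, {p1, p2, p4, p5}, {p1, p2, p3, p4, p5}; each meets A ∖ {p5}, so x IS a limit point.
Collecting: A' = {p2, p3, p4, p5}.


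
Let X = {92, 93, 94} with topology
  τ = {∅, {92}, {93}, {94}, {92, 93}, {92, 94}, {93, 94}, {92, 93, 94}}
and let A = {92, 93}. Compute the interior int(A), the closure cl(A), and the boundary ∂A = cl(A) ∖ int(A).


int(A) = {92, 93}, cl(A) = {92, 93}, ∂A = ∅.

Closed sets in (X, τ) are complements of opens:
  closed(X, τ) = {∅, {92}, {93}, {94}, {92, 93}, {92, 94}, {93, 94}, {92, 93, 94}}.
int(A) = ⋃ {U ∈ τ : U ⊆ A}. Opens contained in A: ∅, {92}, {93}, {92, 93}.
Taking the union of these: int(A) = {92, 93}.
cl(A) = ⋂ {C closed : A ⊆ C}. Closed sets containing A: {92, 93}, {92, 93, 94}.
Intersecting these: cl(A) = {92, 93}.
∂A = cl(A) ∖ int(A) = {92, 93} ∖ {92, 93} = ∅.


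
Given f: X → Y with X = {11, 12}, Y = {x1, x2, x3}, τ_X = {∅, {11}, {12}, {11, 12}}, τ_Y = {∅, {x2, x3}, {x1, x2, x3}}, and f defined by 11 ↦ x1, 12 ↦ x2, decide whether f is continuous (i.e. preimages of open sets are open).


f IS continuous.

Compute f^{-1}(U) for each U ∈ τ_Y:
  U = ∅: f^{-1}(U) = ∅ ∈ τ_X ✓.
  U = {x2, x3}: f^{-1}(U) = {12} ∈ τ_X ✓.
  U = {x1, x2, x3}: f^{-1}(U) = {11, 12} ∈ τ_X ✓.
Every preimage lies in τ_X, so f IS continuous.


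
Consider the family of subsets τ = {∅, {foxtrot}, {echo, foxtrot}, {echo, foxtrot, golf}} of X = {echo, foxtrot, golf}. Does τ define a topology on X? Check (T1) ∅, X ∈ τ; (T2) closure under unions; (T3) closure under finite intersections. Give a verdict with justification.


τ IS a topology on X.

Axiom (T1): ∅ ∈ τ? Yes; X ∈ τ? Yes.
Axiom (T2/T3): check pairwise unions and intersections of members of τ.
All pairwise intersections and unions checked — each lies in τ. Therefore τ satisfies (T1), (T2), (T3): it IS a topology on X.


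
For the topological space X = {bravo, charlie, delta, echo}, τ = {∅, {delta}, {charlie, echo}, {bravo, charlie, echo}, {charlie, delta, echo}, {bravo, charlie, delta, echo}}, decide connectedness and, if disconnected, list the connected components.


(X, τ) is disconnected; components = [{delta}, {bravo, charlie, echo}].

Find clopen sets (U ∈ τ with X ∖ U ∈ τ):
  U = ∅, X ∖ U = {bravo, charlie, delta, echo} — both open, so U is clopen.
  U = {delta}, X ∖ U = {bravo, charlie, echo} — both open, so U is clopen.
  U = {bravo, charlie, echo}, X ∖ U = {delta} — both open, so U is clopen.
  U = {bravo, charlie, delta, echo}, X ∖ U = ∅ — both open, so U is clopen.
Nontrivial clopen(s) exist: e.g. {delta}. So (X, τ) is disconnected.
Compute connected components by grouping points that agree on all clopens:
  component: {delta}
  component: {bravo, charlie, echo}


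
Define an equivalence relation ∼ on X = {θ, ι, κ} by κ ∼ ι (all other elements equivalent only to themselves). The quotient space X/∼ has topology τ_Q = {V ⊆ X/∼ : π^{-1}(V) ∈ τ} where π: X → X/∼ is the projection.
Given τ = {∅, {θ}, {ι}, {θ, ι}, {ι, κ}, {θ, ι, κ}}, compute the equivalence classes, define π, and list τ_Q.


X/∼ = {[θ], [ι=κ]}; |τ_Q| = 4.

Equivalence classes: [θ], [ι=κ].
Quotient map π: X → X/∼ sends θ ↦ [θ], ι ↦ [ι=κ], κ ↦ [ι=κ].
For each subset V ⊆ X/∼, compute π^{-1}(V) ⊆ X and check whether π^{-1}(V) ∈ τ. V is open in τ_Q iff π^{-1}(V) ∈ τ.
  V = {}: π^{-1}(V) = ∅ ∈ τ ✓.
  V = {[θ]}: π^{-1}(V) = {θ} ∈ τ ✓.
  V = {[ι=κ]}: π^{-1}(V) = {ι, κ} ∈ τ ✓.
  V = {[θ], [ι=κ]}: π^{-1}(V) = {θ, ι, κ} ∈ τ ✓.
Open sets in the quotient: τ_Q = {{}, {[θ]}, {[ι=κ]}, {[θ], [ι=κ]}} (4 elements).


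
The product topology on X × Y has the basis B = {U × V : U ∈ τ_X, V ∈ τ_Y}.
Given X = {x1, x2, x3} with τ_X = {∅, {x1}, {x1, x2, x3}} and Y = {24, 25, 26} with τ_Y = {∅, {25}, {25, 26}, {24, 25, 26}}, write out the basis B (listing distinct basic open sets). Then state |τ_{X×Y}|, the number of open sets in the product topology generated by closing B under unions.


Basis B = {∅ × ∅, {x1} × {25}, {x1} × {25, 26}, {x1} × {24, 25, 26}, {x1, x2, x3} × {25}, {x1, x2, x3} × {25, 26}, {x1, x2, x3} × {24, 25, 26}}; |τ_{X×Y}| = 10.

Enumerate products U × V with U ∈ τ_X, V ∈ τ_Y (deduplicated):
  ∅ × ∅ = {} (∅)
  {x1} × {25} = {(x1,25)}
  {x1} × {25, 26} = {(x1,25), (x1,26)}
  {x1} × {24, 25, 26} = {(x1,24), (x1,25), (x1,26)}
  {x1, x2, x3} × {25} = {(x1,25), (x2,25), (x3,25)}
  {x1, x2, x3} × {25, 26} = {(x1,25), (x1,26), (x2,25), (x2,26), (x3,25), (x3,26)}
  {x1, x2, x3} × {24, 25, 26} = {(x1,24), (x1,25), (x1,26), (x2,24), (x2,25), (x2,26), (x3,24), (x3,25), (x3,26)}
These 7 distinct sets form the basis B.
Close under arbitrary unions to get τ_{X×Y}; counting gives |τ_{X×Y}| = 10.


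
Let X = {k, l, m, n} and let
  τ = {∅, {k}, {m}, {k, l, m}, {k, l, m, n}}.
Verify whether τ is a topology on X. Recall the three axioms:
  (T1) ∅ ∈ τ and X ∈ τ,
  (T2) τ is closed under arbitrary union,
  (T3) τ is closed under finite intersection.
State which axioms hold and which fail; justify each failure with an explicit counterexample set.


τ is NOT a topology on X.

Axiom (T1): ∅ ∈ τ? Yes; X ∈ τ? Yes.
Axiom (T2/T3): check pairwise unions and intersections of members of τ.
Counterexample for (T2): {k} ∪ {m} = {k, m} ∉ τ. Therefore τ is NOT a topology.


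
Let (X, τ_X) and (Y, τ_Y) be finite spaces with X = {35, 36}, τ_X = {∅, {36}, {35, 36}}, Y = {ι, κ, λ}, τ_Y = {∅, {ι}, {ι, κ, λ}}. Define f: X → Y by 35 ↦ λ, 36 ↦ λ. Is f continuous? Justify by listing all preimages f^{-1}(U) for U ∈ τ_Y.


f IS continuous.

Compute f^{-1}(U) for each U ∈ τ_Y:
  U = ∅: f^{-1}(U) = ∅ ∈ τ_X ✓.
  U = {ι}: f^{-1}(U) = ∅ ∈ τ_X ✓.
  U = {ι, κ, λ}: f^{-1}(U) = {35, 36} ∈ τ_X ✓.
Every preimage lies in τ_X, so f IS continuous.


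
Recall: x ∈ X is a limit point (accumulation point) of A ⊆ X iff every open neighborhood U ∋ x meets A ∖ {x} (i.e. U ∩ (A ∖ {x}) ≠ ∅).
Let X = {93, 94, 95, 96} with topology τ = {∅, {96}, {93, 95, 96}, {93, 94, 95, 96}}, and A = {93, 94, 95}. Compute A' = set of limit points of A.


A' = {93, 94, 95}

For each x ∈ X, list the open sets U ∈ τ with x ∈ U, then check whether U ∩ (A ∖ {x}) ≠ ∅ for every such U.
  x = 93: opens ∋ x are {93, 95, 96}, {93, 94, 95, 96}; each meets A ∖ {93}, so x IS a limit point.
  x = 94: opens ∋ x are {93, 94, 95, 96}; each meets A ∖ {94}, so x IS a limit point.
  x = 95: opens ∋ x are {93, 95, 96}, {93, 94, 95, 96}; each meets A ∖ {95}, so x IS a limit point.
  x = 96: open {96} ∋ x has {96} ∩ (A ∖ {96}) = ∅, so x is NOT a limit point.
Collecting: A' = {93, 94, 95}.
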